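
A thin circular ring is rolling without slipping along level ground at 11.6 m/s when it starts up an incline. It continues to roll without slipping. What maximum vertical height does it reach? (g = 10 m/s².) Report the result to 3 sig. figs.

With I = MR², the ratio k = I/(MR²) is 1.
Rolling without slipping gives ω = v/R, so the total kinetic energy is ½Mv² + ½Iω² = ½(1+k)Mv² = Mv².
At the top the kinetic energy is zero, so Mv₀² = Mgh.
Thus h = (1+k)v₀²/(2g) = 2 × 11.6² / (2 × 10) ≈ 13.5 m.

h ≈ 13.5 m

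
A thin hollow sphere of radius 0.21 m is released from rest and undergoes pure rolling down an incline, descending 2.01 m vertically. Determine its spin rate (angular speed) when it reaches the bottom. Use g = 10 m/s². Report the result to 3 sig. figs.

The moment of inertia is (2/3)MR², giving k ≡ I/(MR²) = 2/3.
Since it rolls without slipping, ω = v/R and KE = ½Mv² + ½Iω² = ½(1+k)Mv² = (5/6)Mv².
Energy conservation Mgh = ½(1+k)Mv² gives v = √(2gh/(1+k)) = √(2 × 10 × 2.01 / 1.667) = 4.911 m/s.
Then ω = v/R = 4.911 / 0.21 ≈ 23.4 rad/s.

ω ≈ 23.4 rad/s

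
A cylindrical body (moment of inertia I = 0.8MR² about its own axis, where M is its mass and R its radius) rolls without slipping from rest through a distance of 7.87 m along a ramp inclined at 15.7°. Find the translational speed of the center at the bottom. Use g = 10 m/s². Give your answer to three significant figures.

v ≈ 4.86 m/s

Here I = 0.8MR², so the shape factor k = I/(MR²) = 0.8.
Rolling without slipping gives ω = v/R, so the total kinetic energy is ½Mv² + ½Iω² = ½(1+k)Mv² = (9/10)Mv².
The vertical drop is h = L sinθ = 7.87 × sin15.7° = 2.13 m.
Energy conservation: Mgh = (9/10)Mv², so v = √(2gh/(1+k)) = √(2 × 10 × 2.13 / 1.8) ≈ 4.86 m/s.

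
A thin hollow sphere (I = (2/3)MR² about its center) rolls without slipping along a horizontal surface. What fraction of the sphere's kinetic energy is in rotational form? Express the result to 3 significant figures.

fraction ≈ 0.400

Here I = (2/3)MR², so the shape factor k = I/(MR²) = 2/3.
With ω = v/R, KE_trans = ½Mv² and KE_rot = ½Iω² = ½kMv², so KE_total = ½(1+k)Mv².
The rotational fraction is therefore k/(1+k) = (2/3)/1.667 ≈ 0.400.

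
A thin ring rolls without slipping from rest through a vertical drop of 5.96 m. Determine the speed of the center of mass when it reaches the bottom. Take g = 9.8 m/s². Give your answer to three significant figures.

The moment of inertia is MR², giving k ≡ I/(MR²) = 1.
Since it rolls without slipping, ω = v/R and KE = ½Mv² + ½Iω² = ½(1+k)Mv² = Mv².
Energy conservation: Mgh = Mv², so v = √(2gh/(1+k)) = √(2 × 9.8 × 5.96 / 2) ≈ 7.64 m/s.

v ≈ 7.64 m/s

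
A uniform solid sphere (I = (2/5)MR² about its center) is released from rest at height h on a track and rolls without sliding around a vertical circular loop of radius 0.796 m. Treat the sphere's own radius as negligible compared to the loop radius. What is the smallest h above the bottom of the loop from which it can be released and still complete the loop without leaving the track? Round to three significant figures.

Here I = (2/5)MR², so the shape factor k = I/(MR²) = 0.4.
At the top, contact is just lost when gravity alone supplies the centripetal force: Mg = Mv_top²/r, i.e. v_top² = gr.
With ω = v/R, the kinetic energy at speed v is ½(1+k)Mv² = (7/10)Mv².
Energy conservation from release (height h) to the top (height 2r): Mgh = Mg(2r) + (7/10)M·gr.
Thus h_min = 2r + (1+k)r/2 = r(2 + 1.4/2) = 0.796 × 2.7 ≈ 2.15 m.

h_min ≈ 2.15 m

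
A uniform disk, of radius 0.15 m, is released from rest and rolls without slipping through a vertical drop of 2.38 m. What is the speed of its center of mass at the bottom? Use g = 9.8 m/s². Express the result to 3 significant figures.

For this body I = (1/2)MR², i.e. k = I/(MR²) = 0.5.
The rolling condition ω = v/R makes the rotational term ½I(v/R)² = ½kMv², so KE_total = ½(1+k)Mv² = (3/4)Mv².
Setting Mgh = (3/4)Mv² gives v = √(2gh/(1+k)) = √(2·9.8·2.38/1.5) ≈ 5.58 m/s.

v ≈ 5.58 m/s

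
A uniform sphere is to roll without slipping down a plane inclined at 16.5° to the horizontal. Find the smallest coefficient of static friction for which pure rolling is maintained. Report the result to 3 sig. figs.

Here I = (2/5)MR², so the shape factor k = I/(MR²) = 0.4.
Along the incline Mg sinθ − f = Ma, and torque about the center fR = Iα = kMR²(a/R) gives f = kMa.
These give a = g sinθ/(1+k) and the required friction f = kMg sinθ/(1+k).
The normal force is N = Mg cosθ, so μ_min = f/N = k tanθ/(1+k).
μ_min = 0.4 × tan16.5° / 1.4 ≈ 0.0846.

μ_min ≈ 0.0846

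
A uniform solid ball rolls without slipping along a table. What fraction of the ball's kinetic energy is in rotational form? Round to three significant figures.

For this body I = (2/5)MR², i.e. k = I/(MR²) = 0.4.
Since ω = v/R, the translational part is ½Mv² and the rotational part is ½I(v/R)² = ½kMv²; the total is ½(1+k)Mv².
The rotational fraction is therefore k/(1+k) = 0.4/1.4 ≈ 0.286.

fraction ≈ 0.286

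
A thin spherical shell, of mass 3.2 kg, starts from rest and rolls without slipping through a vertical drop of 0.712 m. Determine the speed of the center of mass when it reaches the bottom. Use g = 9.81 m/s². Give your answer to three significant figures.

The moment of inertia is (2/3)MR², giving k ≡ I/(MR²) = 2/3.
Since it rolls without slipping, ω = v/R and KE = ½Mv² + ½Iω² = ½(1+k)Mv² = (5/6)Mv².
Energy conservation: Mgh = (5/6)Mv², so v = √(2gh/(1+k)) = √(2 × 9.81 × 0.712 / 1.667) ≈ 2.90 m/s.

v ≈ 2.90 m/s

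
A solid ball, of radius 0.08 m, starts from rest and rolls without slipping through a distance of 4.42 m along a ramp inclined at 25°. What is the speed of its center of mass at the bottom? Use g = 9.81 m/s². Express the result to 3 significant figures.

v ≈ 5.12 m/s

With I = (2/5)MR², the ratio k = I/(MR²) is 0.4.
The rolling condition ω = v/R makes the rotational term ½I(v/R)² = ½kMv², so KE_total = ½(1+k)Mv² = (7/10)Mv².
The vertical drop is h = L sinθ = 4.42 × sin25° = 1.868 m.
Setting Mgh = (7/10)Mv² gives v = √(2gh/(1+k)) = √(2·9.81·1.868/1.4) ≈ 5.12 m/s.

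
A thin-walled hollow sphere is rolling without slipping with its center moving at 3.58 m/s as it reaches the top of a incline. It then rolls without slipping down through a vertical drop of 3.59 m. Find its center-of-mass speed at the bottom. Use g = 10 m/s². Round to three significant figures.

The moment of inertia is (2/3)MR², giving k ≡ I/(MR²) = 2/3.
Pure rolling means v = ωR; then KE = ½Mv² + ½I(v/R)² = ½(1+k)Mv² = (5/6)Mv².
Energy conservation: (5/6)Mv₀² + Mgh = (5/6)Mv², so v² = v₀² + 2gh/(1+k).
v = √(3.58² + 2×10×3.59/1.667) = √55.9 ≈ 7.48 m/s.

v ≈ 7.48 m/s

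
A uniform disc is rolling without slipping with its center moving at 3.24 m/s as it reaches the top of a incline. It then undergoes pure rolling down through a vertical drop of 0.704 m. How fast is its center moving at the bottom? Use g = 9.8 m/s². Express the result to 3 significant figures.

For this body I = (1/2)MR², i.e. k = I/(MR²) = 0.5.
Since it rolls without slipping, ω = v/R and KE = ½Mv² + ½Iω² = ½(1+k)Mv² = (3/4)Mv².
Conserving energy between top and bottom: (3/4)Mv² = (3/4)Mv₀² + Mgh, hence v² = v₀² + 2gh/(1+k).
v = √(3.24² + 2×9.8×0.704/1.5) = √19.7 ≈ 4.44 m/s.

v ≈ 4.44 m/s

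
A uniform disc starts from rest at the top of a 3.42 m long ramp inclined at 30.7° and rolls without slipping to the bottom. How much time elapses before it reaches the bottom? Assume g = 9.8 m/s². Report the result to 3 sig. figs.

t ≈ 1.43 s

For this body I = (1/2)MR², i.e. k = I/(MR²) = 0.5.
Translational: Mg sinθ − f = Ma. Rotational about the CM: fR = Iα = kMRa, so f = kMa.
Hence a = g sinθ/(1+k) = 9.8×sin30.7°/1.5 = 3.336 m/s².
With constant a from rest, t = √(2L/a) = √(2·3.42/3.336) ≈ 1.43 s.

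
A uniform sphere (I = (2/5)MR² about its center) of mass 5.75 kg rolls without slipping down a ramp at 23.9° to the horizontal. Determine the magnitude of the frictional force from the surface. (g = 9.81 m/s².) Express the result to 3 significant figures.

f ≈ 6.53 N

For this body I = (2/5)MR², i.e. k = I/(MR²) = 0.4.
Newton's second law down the slope: Mg sinθ − f = Ma. The torque equation fR = Iα (with α = a/R) gives f = kMa.
Combining, a = g sinθ/(1+k) and f = kMa = kMg sinθ/(1+k).
f = 0.4 × 5.75 × 9.81 × sin23.9° / 1.4 ≈ 6.53 N.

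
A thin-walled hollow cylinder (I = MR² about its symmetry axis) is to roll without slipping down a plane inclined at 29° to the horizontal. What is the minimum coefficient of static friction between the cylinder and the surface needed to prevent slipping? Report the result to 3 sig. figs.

μ_min ≈ 0.277

With I = MR², the ratio k = I/(MR²) is 1.
Along the incline Mg sinθ − f = Ma, and torque about the center fR = Iα = kMR²(a/R) gives f = kMa.
These give a = g sinθ/(1+k) and the required friction f = kMg sinθ/(1+k).
The normal force is N = Mg cosθ, so μ_min = f/N = k tanθ/(1+k).
μ_min = 1 × tan29° / 2 ≈ 0.277.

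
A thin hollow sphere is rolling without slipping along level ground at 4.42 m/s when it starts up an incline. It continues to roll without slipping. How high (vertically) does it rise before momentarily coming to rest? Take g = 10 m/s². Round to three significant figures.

With I = (2/3)MR², the ratio k = I/(MR²) is 2/3.
Pure rolling means v = ωR; then KE = ½Mv² + ½I(v/R)² = ½(1+k)Mv² = (5/6)Mv².
All of this converts to potential energy at the highest point: (5/6)Mv₀² = Mgh.
Thus h = (1+k)v₀²/(2g) = 1.667 × 4.42² / (2 × 10) ≈ 1.63 m.

h ≈ 1.63 m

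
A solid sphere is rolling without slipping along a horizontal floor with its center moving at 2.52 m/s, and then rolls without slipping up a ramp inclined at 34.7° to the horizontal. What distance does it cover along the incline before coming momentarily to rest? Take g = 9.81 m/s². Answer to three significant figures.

d ≈ 0.796 m

For this body I = (2/5)MR², i.e. k = I/(MR²) = 0.4.
Since it rolls without slipping, ω = v/R and KE = ½Mv² + ½Iω² = ½(1+k)Mv² = (7/10)Mv².
Setting this equal to Mgh gives the vertical rise h = (1+k)v₀²/(2g) = 1.4×2.52²/(2×9.81) = 0.4531 m.
Along the incline, d = h/sinθ = 0.4531/sin34.7° ≈ 0.796 m.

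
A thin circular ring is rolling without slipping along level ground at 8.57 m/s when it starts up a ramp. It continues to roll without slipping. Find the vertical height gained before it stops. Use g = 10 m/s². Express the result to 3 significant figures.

h ≈ 7.34 m

For this body I = MR², i.e. k = I/(MR²) = 1.
Rolling without slipping gives ω = v/R, so the total kinetic energy is ½Mv² + ½Iω² = ½(1+k)Mv² = Mv².
All of this converts to potential energy at the highest point: Mv₀² = Mgh.
Thus h = (1+k)v₀²/(2g) = 2 × 8.57² / (2 × 10) ≈ 7.34 m.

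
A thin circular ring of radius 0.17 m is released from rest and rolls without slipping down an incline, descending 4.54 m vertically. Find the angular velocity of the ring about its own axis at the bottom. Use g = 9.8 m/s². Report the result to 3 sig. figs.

For this body I = MR², i.e. k = I/(MR²) = 1.
Since it rolls without slipping, ω = v/R and KE = ½Mv² + ½Iω² = ½(1+k)Mv² = Mv².
Energy conservation Mgh = ½(1+k)Mv² gives v = √(2gh/(1+k)) = √(2 × 9.8 × 4.54 / 2) = 6.67 m/s.
The angular speed follows from ω = v/R = 6.67/0.17 ≈ 39.2 rad/s.

ω ≈ 39.2 rad/s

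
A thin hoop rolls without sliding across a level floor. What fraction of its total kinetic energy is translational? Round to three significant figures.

fraction ≈ 0.500

With I = MR², the ratio k = I/(MR²) is 1.
With ω = v/R, KE_trans = ½Mv² and KE_rot = ½Iω² = ½kMv², so KE_total = ½(1+k)Mv².
The translational fraction is therefore 1/(1+k) = 1/2 ≈ 0.500.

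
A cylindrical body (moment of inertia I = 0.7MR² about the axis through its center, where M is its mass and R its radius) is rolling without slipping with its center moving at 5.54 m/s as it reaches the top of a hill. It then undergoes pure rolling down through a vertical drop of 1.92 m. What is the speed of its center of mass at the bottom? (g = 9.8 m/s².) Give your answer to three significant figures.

For this body I = 0.7MR², i.e. k = I/(MR²) = 0.7.
Since it rolls without slipping, ω = v/R and KE = ½Mv² + ½Iω² = ½(1+k)Mv² = (17/20)Mv².
Conserving energy between top and bottom: (17/20)Mv² = (17/20)Mv₀² + Mgh, hence v² = v₀² + 2gh/(1+k).
v = √(5.54² + 2×9.8×1.92/1.7) = √52.83 ≈ 7.27 m/s.

v ≈ 7.27 m/s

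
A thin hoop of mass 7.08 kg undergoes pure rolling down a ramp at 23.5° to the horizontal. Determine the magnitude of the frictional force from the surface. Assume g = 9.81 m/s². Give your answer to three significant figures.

The moment of inertia is MR², giving k ≡ I/(MR²) = 1.
Newton's second law down the slope: Mg sinθ − f = Ma. The torque equation fR = Iα (with α = a/R) gives f = kMa.
Combining, a = g sinθ/(1+k) and f = kMa = kMg sinθ/(1+k).
f = 1 × 7.08 × 9.81 × sin23.5° / 2 ≈ 13.8 N.

f ≈ 13.8 N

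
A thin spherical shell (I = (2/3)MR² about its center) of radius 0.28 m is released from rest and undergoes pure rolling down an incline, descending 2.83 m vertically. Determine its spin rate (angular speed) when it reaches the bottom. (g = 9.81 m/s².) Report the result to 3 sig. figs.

ω ≈ 20.6 rad/s

The moment of inertia is (2/3)MR², giving k ≡ I/(MR²) = 2/3.
Since it rolls without slipping, ω = v/R and KE = ½Mv² + ½Iω² = ½(1+k)Mv² = (5/6)Mv².
Energy conservation Mgh = ½(1+k)Mv² gives v = √(2gh/(1+k)) = √(2 × 9.81 × 2.83 / 1.667) = 5.772 m/s.
Then ω = v/R = 5.772 / 0.28 ≈ 20.6 rad/s.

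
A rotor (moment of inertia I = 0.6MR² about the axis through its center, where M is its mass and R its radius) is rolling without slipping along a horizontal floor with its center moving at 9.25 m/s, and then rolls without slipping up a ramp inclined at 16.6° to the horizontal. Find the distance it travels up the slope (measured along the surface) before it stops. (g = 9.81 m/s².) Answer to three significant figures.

For this body I = 0.6MR², i.e. k = I/(MR²) = 0.6.
Since it rolls without slipping, ω = v/R and KE = ½Mv² + ½Iω² = ½(1+k)Mv² = (4/5)Mv².
Setting this equal to Mgh gives the vertical rise h = (1+k)v₀²/(2g) = 1.6×9.25²/(2×9.81) = 6.978 m.
The distance along the slope is d = h/sinθ = 6.978/sin16.6° ≈ 24.4 m.

d ≈ 24.4 m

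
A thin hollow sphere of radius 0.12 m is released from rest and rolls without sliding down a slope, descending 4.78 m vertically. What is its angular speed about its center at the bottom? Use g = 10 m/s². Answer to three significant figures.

ω ≈ 63.1 rad/s

Here I = (2/3)MR², so the shape factor k = I/(MR²) = 2/3.
Pure rolling means v = ωR; then KE = ½Mv² + ½I(v/R)² = ½(1+k)Mv² = (5/6)Mv².
Energy conservation Mgh = ½(1+k)Mv² gives v = √(2gh/(1+k)) = √(2 × 10 × 4.78 / 1.667) = 7.574 m/s.
The angular speed follows from ω = v/R = 7.574/0.12 ≈ 63.1 rad/s.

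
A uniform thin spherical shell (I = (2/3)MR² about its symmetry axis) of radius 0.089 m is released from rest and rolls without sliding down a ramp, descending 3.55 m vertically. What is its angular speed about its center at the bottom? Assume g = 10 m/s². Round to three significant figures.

ω ≈ 73.3 rad/s

With I = (2/3)MR², the ratio k = I/(MR²) is 2/3.
Pure rolling means v = ωR; then KE = ½Mv² + ½I(v/R)² = ½(1+k)Mv² = (5/6)Mv².
Energy conservation Mgh = ½(1+k)Mv² gives v = √(2gh/(1+k)) = √(2 × 10 × 3.55 / 1.667) = 6.527 m/s.
The angular speed follows from ω = v/R = 6.527/0.089 ≈ 73.3 rad/s.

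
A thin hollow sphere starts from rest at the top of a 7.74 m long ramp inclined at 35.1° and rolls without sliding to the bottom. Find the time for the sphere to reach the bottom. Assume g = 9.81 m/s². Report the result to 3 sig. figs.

t ≈ 2.14 s

For this body I = (2/3)MR², i.e. k = I/(MR²) = 2/3.
Along the incline Mg sinθ − f = Ma, and torque about the center fR = Iα = kMR²(a/R) gives f = kMa.
Hence a = g sinθ/(1+k) = 9.81×sin35.1°/1.667 = 3.384 m/s².
With constant a from rest, t = √(2L/a) = √(2·7.74/3.384) ≈ 2.14 s.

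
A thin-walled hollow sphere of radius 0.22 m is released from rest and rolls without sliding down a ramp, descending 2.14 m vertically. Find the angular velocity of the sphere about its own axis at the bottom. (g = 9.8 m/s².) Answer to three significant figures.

With I = (2/3)MR², the ratio k = I/(MR²) is 2/3.
The rolling condition ω = v/R makes the rotational term ½I(v/R)² = ½kMv², so KE_total = ½(1+k)Mv² = (5/6)Mv².
Energy conservation Mgh = ½(1+k)Mv² gives v = √(2gh/(1+k)) = √(2 × 9.8 × 2.14 / 1.667) = 5.017 m/s.
The angular speed follows from ω = v/R = 5.017/0.22 ≈ 22.8 rad/s.

ω ≈ 22.8 rad/s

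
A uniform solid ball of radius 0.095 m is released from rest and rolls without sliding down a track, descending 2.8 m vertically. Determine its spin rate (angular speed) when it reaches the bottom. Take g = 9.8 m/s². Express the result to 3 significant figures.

ω ≈ 65.9 rad/s

The moment of inertia is (2/5)MR², giving k ≡ I/(MR²) = 0.4.
Pure rolling means v = ωR; then KE = ½Mv² + ½I(v/R)² = ½(1+k)Mv² = (7/10)Mv².
Energy conservation Mgh = ½(1+k)Mv² gives v = √(2gh/(1+k)) = √(2 × 9.8 × 2.8 / 1.4) = 6.261 m/s.
Then ω = v/R = 6.261 / 0.095 ≈ 65.9 rad/s.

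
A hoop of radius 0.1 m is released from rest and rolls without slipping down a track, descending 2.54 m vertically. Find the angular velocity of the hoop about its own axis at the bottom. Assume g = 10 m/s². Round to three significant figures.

ω ≈ 50.4 rad/s

Here I = MR², so the shape factor k = I/(MR²) = 1.
The rolling condition ω = v/R makes the rotational term ½I(v/R)² = ½kMv², so KE_total = ½(1+k)Mv² = Mv².
Energy conservation Mgh = ½(1+k)Mv² gives v = √(2gh/(1+k)) = √(2 × 10 × 2.54 / 2) = 5.04 m/s.
Then ω = v/R = 5.04 / 0.1 ≈ 50.4 rad/s.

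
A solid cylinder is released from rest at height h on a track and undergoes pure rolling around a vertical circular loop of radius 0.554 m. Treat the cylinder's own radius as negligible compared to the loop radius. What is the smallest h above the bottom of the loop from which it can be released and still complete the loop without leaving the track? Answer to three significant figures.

For this body I = (1/2)MR², i.e. k = I/(MR²) = 0.5.
At the top of the loop, the minimum-contact condition is Mg = Mv_top²/r, so v_top² = gr.
With ω = v/R, the kinetic energy at speed v is ½(1+k)Mv² = (3/4)Mv².
Energy conservation from release (height h) to the top (height 2r): Mgh = Mg(2r) + (3/4)M·gr.
Thus h_min = 2r + (1+k)r/2 = r(2 + 1.5/2) = 0.554 × 2.75 ≈ 1.52 m.

h_min ≈ 1.52 m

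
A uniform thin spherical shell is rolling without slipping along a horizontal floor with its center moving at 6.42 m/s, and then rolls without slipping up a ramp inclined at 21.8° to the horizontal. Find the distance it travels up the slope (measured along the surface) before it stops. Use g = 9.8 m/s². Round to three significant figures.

With I = (2/3)MR², the ratio k = I/(MR²) is 2/3.
Since it rolls without slipping, ω = v/R and KE = ½Mv² + ½Iω² = ½(1+k)Mv² = (5/6)Mv².
Setting this equal to Mgh gives the vertical rise h = (1+k)v₀²/(2g) = 1.667×6.42²/(2×9.8) = 3.505 m.
Along the incline, d = h/sinθ = 3.505/sin21.8° ≈ 9.44 m.

d ≈ 9.44 m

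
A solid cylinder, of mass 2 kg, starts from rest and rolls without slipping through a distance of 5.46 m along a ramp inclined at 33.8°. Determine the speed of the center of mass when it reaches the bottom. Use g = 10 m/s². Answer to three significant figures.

v ≈ 6.36 m/s

For this body I = (1/2)MR², i.e. k = I/(MR²) = 0.5.
The rolling condition ω = v/R makes the rotational term ½I(v/R)² = ½kMv², so KE_total = ½(1+k)Mv² = (3/4)Mv².
The vertical drop is h = L sinθ = 5.46 × sin33.8° = 3.037 m.
Setting Mgh = (3/4)Mv² gives v = √(2gh/(1+k)) = √(2·10·3.037/1.5) ≈ 6.36 m/s.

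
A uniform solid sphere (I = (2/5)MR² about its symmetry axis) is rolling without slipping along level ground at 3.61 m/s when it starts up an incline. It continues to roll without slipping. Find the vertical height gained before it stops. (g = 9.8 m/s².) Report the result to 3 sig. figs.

h ≈ 0.931 m

For this body I = (2/5)MR², i.e. k = I/(MR²) = 0.4.
Rolling without slipping gives ω = v/R, so the total kinetic energy is ½Mv² + ½Iω² = ½(1+k)Mv² = (7/10)Mv².
At the top the kinetic energy is zero, so (7/10)Mv₀² = Mgh.
Thus h = (1+k)v₀²/(2g) = 1.4 × 3.61² / (2 × 9.8) ≈ 0.931 m.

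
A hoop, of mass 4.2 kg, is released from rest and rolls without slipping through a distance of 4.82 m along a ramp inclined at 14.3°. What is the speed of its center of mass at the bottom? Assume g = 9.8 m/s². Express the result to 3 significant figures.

With I = MR², the ratio k = I/(MR²) is 1.
Rolling without slipping gives ω = v/R, so the total kinetic energy is ½Mv² + ½Iω² = ½(1+k)Mv² = Mv².
The vertical drop is h = L sinθ = 4.82 × sin14.3° = 1.191 m.
Energy conservation: Mgh = Mv², so v = √(2gh/(1+k)) = √(2 × 9.8 × 1.191 / 2) ≈ 3.42 m/s.

v ≈ 3.42 m/s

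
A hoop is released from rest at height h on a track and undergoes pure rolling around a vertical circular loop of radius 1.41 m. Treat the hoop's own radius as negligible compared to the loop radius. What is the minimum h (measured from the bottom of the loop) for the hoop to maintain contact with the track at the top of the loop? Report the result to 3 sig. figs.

h_min ≈ 4.23 m

The moment of inertia is MR², giving k ≡ I/(MR²) = 1.
At the top of the loop, the minimum-contact condition is Mg = Mv_top²/r, so v_top² = gr.
With ω = v/R, the kinetic energy at speed v is ½(1+k)Mv² = Mv².
Energy conservation from release (height h) to the top (height 2r): Mgh = Mg(2r) + M·gr.
Thus h_min = 2r + (1+k)r/2 = r(2 + 2/2) = 1.41 × 3 ≈ 4.23 m.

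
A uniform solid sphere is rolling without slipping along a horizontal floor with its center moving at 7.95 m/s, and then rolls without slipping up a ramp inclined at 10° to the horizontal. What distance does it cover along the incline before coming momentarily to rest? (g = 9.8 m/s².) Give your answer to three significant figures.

For this body I = (2/5)MR², i.e. k = I/(MR²) = 0.4.
Pure rolling means v = ωR; then KE = ½Mv² + ½I(v/R)² = ½(1+k)Mv² = (7/10)Mv².
Setting this equal to Mgh gives the vertical rise h = (1+k)v₀²/(2g) = 1.4×7.95²/(2×9.8) = 4.514 m.
The distance along the slope is d = h/sinθ = 4.514/sin10° ≈ 26.0 m.

d ≈ 26.0 m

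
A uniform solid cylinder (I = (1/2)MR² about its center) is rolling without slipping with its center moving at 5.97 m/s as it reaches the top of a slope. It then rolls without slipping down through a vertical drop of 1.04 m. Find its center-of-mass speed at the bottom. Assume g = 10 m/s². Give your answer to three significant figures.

v ≈ 7.04 m/s

The moment of inertia is (1/2)MR², giving k ≡ I/(MR²) = 0.5.
Pure rolling means v = ωR; then KE = ½Mv² + ½I(v/R)² = ½(1+k)Mv² = (3/4)Mv².
Conserving energy between top and bottom: (3/4)Mv² = (3/4)Mv₀² + Mgh, hence v² = v₀² + 2gh/(1+k).
v = √(5.97² + 2×10×1.04/1.5) = √49.51 ≈ 7.04 m/s.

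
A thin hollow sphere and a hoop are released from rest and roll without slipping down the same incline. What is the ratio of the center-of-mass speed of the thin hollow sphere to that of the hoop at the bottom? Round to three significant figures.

v_ratio ≈ 1.10

Each satisfies Mgh = ½(1+k)Mv² with k = I/(MR²), so v ∝ 1/√(1+k).
For the thin hollow sphere k = 2/3; for the hoop k = 1.
v₁/v₂ = √((1+k₂)/(1+k₁)) = √(2/1.667) ≈ 1.10.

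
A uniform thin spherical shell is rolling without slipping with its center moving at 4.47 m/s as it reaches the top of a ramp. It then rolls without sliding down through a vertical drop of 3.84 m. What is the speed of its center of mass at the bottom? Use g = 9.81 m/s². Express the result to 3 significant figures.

v ≈ 8.07 m/s

Here I = (2/3)MR², so the shape factor k = I/(MR²) = 2/3.
Pure rolling means v = ωR; then KE = ½Mv² + ½I(v/R)² = ½(1+k)Mv² = (5/6)Mv².
Conserving energy between top and bottom: (5/6)Mv² = (5/6)Mv₀² + Mgh, hence v² = v₀² + 2gh/(1+k).
v = √(4.47² + 2×9.81×3.84/1.667) = √65.19 ≈ 8.07 m/s.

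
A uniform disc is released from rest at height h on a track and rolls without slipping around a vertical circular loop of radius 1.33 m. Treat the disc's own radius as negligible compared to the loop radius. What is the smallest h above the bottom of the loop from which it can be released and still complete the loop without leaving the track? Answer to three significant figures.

For this body I = (1/2)MR², i.e. k = I/(MR²) = 0.5.
At the top of the loop, the minimum-contact condition is Mg = Mv_top²/r, so v_top² = gr.
With ω = v/R, the kinetic energy at speed v is ½(1+k)Mv² = (3/4)Mv².
Energy conservation from release (height h) to the top (height 2r): Mgh = Mg(2r) + (3/4)M·gr.
Thus h_min = 2r + (1+k)r/2 = r(2 + 1.5/2) = 1.33 × 2.75 ≈ 3.66 m.

h_min ≈ 3.66 m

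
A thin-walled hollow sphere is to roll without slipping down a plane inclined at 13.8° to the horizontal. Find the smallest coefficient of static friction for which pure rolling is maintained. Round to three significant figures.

μ_min ≈ 0.0982

For this body I = (2/3)MR², i.e. k = I/(MR²) = 2/3.
Translational: Mg sinθ − f = Ma. Rotational about the CM: fR = Iα = kMRa, so f = kMa.
These give a = g sinθ/(1+k) and the required friction f = kMg sinθ/(1+k).
The normal force is N = Mg cosθ, so μ_min = f/N = k tanθ/(1+k).
μ_min = (2/3) × tan13.8° / 1.667 ≈ 0.0982.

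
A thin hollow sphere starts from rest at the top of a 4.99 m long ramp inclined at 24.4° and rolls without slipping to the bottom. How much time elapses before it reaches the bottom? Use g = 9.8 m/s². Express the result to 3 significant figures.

The moment of inertia is (2/3)MR², giving k ≡ I/(MR²) = 2/3.
Translational: Mg sinθ − f = Ma. Rotational about the CM: fR = Iα = kMRa, so f = kMa.
Hence a = g sinθ/(1+k) = 9.8×sin24.4°/1.667 = 2.429 m/s².
Starting from rest, L = ½at², so t = √(2L/a) = √(2×4.99/2.429) ≈ 2.03 s.

t ≈ 2.03 s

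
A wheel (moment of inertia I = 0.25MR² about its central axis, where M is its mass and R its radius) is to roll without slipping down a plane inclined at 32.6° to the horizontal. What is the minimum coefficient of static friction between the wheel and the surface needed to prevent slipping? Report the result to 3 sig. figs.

The moment of inertia is 0.25MR², giving k ≡ I/(MR²) = 0.25.
Newton's second law down the slope: Mg sinθ − f = Ma. The torque equation fR = Iα (with α = a/R) gives f = kMa.
These give a = g sinθ/(1+k) and the required friction f = kMg sinθ/(1+k).
With N = Mg cosθ, the no-slip condition f ≤ μN gives μ_min = f/N = k tanθ/(1+k).
μ_min = 0.25 × tan32.6° / 1.25 ≈ 0.128.

μ_min ≈ 0.128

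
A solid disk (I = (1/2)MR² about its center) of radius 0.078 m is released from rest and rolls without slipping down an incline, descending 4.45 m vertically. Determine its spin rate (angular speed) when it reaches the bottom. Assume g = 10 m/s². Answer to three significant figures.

The moment of inertia is (1/2)MR², giving k ≡ I/(MR²) = 0.5.
The rolling condition ω = v/R makes the rotational term ½I(v/R)² = ½kMv², so KE_total = ½(1+k)Mv² = (3/4)Mv².
Energy conservation Mgh = ½(1+k)Mv² gives v = √(2gh/(1+k)) = √(2 × 10 × 4.45 / 1.5) = 7.703 m/s.
The angular speed follows from ω = v/R = 7.703/0.078 ≈ 98.8 rad/s.

ω ≈ 98.8 rad/s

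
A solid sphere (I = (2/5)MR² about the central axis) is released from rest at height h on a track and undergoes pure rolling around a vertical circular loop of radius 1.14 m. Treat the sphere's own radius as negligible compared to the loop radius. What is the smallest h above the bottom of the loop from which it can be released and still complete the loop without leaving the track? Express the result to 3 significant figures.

Here I = (2/5)MR², so the shape factor k = I/(MR²) = 0.4.
At the top of the loop, the minimum-contact condition is Mg = Mv_top²/r, so v_top² = gr.
With ω = v/R, the kinetic energy at speed v is ½(1+k)Mv² = (7/10)Mv².
Energy conservation from release (height h) to the top (height 2r): Mgh = Mg(2r) + (7/10)M·gr.
Thus h_min = 2r + (1+k)r/2 = r(2 + 1.4/2) = 1.14 × 2.7 ≈ 3.08 m.

h_min ≈ 3.08 m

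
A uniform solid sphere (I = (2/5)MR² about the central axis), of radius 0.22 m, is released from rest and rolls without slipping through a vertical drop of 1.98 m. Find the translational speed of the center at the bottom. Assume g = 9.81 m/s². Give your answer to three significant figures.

v ≈ 5.27 m/s

The moment of inertia is (2/5)MR², giving k ≡ I/(MR²) = 0.4.
Pure rolling means v = ωR; then KE = ½Mv² + ½I(v/R)² = ½(1+k)Mv² = (7/10)Mv².
Setting Mgh = (7/10)Mv² gives v = √(2gh/(1+k)) = √(2·9.81·1.98/1.4) ≈ 5.27 m/s.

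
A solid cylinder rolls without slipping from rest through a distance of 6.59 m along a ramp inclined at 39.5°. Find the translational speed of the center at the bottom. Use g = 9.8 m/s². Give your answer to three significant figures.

v ≈ 7.40 m/s

Here I = (1/2)MR², so the shape factor k = I/(MR²) = 0.5.
Rolling without slipping gives ω = v/R, so the total kinetic energy is ½Mv² + ½Iω² = ½(1+k)Mv² = (3/4)Mv².
The vertical drop is h = L sinθ = 6.59 × sin39.5° = 4.192 m.
Energy conservation: Mgh = (3/4)Mv², so v = √(2gh/(1+k)) = √(2 × 9.8 × 4.192 / 1.5) ≈ 7.40 m/s.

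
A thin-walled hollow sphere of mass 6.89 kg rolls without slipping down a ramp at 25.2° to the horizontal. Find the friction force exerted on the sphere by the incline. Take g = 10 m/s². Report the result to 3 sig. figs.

For this body I = (2/3)MR², i.e. k = I/(MR²) = 2/3.
Newton's second law down the slope: Mg sinθ − f = Ma. The torque equation fR = Iα (with α = a/R) gives f = kMa.
Combining, a = g sinθ/(1+k) and f = kMa = kMg sinθ/(1+k).
f = (2/3) × 6.89 × 10 × sin25.2° / 1.667 ≈ 11.7 N.

f ≈ 11.7 N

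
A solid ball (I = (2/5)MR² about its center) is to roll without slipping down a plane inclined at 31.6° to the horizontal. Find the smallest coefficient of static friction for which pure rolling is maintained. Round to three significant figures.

μ_min ≈ 0.176

For this body I = (2/5)MR², i.e. k = I/(MR²) = 0.4.
Along the incline Mg sinθ − f = Ma, and torque about the center fR = Iα = kMR²(a/R) gives f = kMa.
These give a = g sinθ/(1+k) and the required friction f = kMg sinθ/(1+k).
The normal force is N = Mg cosθ, so μ_min = f/N = k tanθ/(1+k).
μ_min = 0.4 × tan31.6° / 1.4 ≈ 0.176.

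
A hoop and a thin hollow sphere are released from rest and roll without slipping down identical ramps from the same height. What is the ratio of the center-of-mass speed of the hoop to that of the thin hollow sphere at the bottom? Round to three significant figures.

Each satisfies Mgh = ½(1+k)Mv² with k = I/(MR²), so v ∝ 1/√(1+k).
For the hoop k = 1; for the thin hollow sphere k = 2/3.
v₁/v₂ = √((1+k₂)/(1+k₁)) = √(1.667/2) ≈ 0.913.

v_ratio ≈ 0.913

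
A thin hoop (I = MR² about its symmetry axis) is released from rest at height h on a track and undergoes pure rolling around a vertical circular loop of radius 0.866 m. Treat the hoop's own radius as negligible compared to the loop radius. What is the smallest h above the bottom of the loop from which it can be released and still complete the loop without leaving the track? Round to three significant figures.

Here I = MR², so the shape factor k = I/(MR²) = 1.
At the top of the loop, the minimum-contact condition is Mg = Mv_top²/r, so v_top² = gr.
With ω = v/R, the kinetic energy at speed v is ½(1+k)Mv² = Mv².
Energy conservation from release (height h) to the top (height 2r): Mgh = Mg(2r) + M·gr.
Thus h_min = 2r + (1+k)r/2 = r(2 + 2/2) = 0.866 × 3 ≈ 2.60 m.

h_min ≈ 2.60 m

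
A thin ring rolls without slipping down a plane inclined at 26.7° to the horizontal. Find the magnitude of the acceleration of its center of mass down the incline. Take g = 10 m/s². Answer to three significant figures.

a ≈ 2.25 m/s²

Here I = MR², so the shape factor k = I/(MR²) = 1.
Newton's second law down the slope: Mg sinθ − f = Ma. The torque equation fR = Iα (with α = a/R) gives f = kMa.
Eliminating f: Mg sinθ = (1+k)Ma, so a = g sinθ/(1+k) = 10 × sin26.7° / 2 ≈ 2.25 m/s².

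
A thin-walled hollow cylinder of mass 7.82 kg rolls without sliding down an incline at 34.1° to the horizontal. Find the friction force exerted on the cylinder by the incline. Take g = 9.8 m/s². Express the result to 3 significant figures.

f ≈ 21.5 N

Here I = MR², so the shape factor k = I/(MR²) = 1.
Translational: Mg sinθ − f = Ma. Rotational about the CM: fR = Iα = kMRa, so f = kMa.
Combining, a = g sinθ/(1+k) and f = kMa = kMg sinθ/(1+k).
f = 1 × 7.82 × 9.8 × sin34.1° / 2 ≈ 21.5 N.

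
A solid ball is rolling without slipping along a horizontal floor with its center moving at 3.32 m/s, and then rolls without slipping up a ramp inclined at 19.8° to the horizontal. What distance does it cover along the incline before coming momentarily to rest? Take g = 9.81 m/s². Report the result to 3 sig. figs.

d ≈ 2.32 m

For this body I = (2/5)MR², i.e. k = I/(MR²) = 0.4.
Since it rolls without slipping, ω = v/R and KE = ½Mv² + ½Iω² = ½(1+k)Mv² = (7/10)Mv².
Setting this equal to Mgh gives the vertical rise h = (1+k)v₀²/(2g) = 1.4×3.32²/(2×9.81) = 0.7865 m.
The distance along the slope is d = h/sinθ = 0.7865/sin19.8° ≈ 2.32 m.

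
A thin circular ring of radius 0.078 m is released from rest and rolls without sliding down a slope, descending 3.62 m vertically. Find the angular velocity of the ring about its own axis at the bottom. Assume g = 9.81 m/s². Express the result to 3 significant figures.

For this body I = MR², i.e. k = I/(MR²) = 1.
The rolling condition ω = v/R makes the rotational term ½I(v/R)² = ½kMv², so KE_total = ½(1+k)Mv² = Mv².
Energy conservation Mgh = ½(1+k)Mv² gives v = √(2gh/(1+k)) = √(2 × 9.81 × 3.62 / 2) = 5.959 m/s.
The angular speed follows from ω = v/R = 5.959/0.078 ≈ 76.4 rad/s.

ω ≈ 76.4 rad/s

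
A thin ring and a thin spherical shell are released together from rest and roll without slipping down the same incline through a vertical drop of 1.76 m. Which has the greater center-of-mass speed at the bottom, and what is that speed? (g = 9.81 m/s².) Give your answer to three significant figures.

For rolling without slipping, Mgh = ½(1+k)Mv² where k = I/(MR²), so v = √(2gh/(1+k)).
Thin ring: k = 1, giving v = √(2×9.81×1.76/2) = 4.155 m/s.
Thin spherical shell: k = 2/3, giving v = √(2×9.81×1.76/1.667) = 4.552 m/s.
The smaller k wins: the thin spherical shell, at ≈ 4.55 m/s.

the thin spherical shell, at v ≈ 4.55 m/s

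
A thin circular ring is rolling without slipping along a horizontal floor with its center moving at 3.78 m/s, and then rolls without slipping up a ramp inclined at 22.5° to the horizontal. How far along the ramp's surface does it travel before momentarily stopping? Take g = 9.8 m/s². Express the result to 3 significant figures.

d ≈ 3.81 m

For this body I = MR², i.e. k = I/(MR²) = 1.
Since it rolls without slipping, ω = v/R and KE = ½Mv² + ½Iω² = ½(1+k)Mv² = Mv².
Setting this equal to Mgh gives the vertical rise h = (1+k)v₀²/(2g) = 2×3.78²/(2×9.8) = 1.458 m.
The distance along the slope is d = h/sinθ = 1.458/sin22.5° ≈ 3.81 m.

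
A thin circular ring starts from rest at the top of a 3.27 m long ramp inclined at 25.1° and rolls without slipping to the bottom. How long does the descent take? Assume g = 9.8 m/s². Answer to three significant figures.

t ≈ 1.77 s

For this body I = MR², i.e. k = I/(MR²) = 1.
Translational: Mg sinθ − f = Ma. Rotational about the CM: fR = Iα = kMRa, so f = kMa.
Hence a = g sinθ/(1+k) = 9.8×sin25.1°/2 = 2.079 m/s².
Starting from rest, L = ½at², so t = √(2L/a) = √(2×3.27/2.079) ≈ 1.77 s.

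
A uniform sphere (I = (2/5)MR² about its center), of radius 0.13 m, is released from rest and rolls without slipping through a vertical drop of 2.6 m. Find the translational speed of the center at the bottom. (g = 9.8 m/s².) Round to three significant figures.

v ≈ 6.03 m/s

The moment of inertia is (2/5)MR², giving k ≡ I/(MR²) = 0.4.
Since it rolls without slipping, ω = v/R and KE = ½Mv² + ½Iω² = ½(1+k)Mv² = (7/10)Mv².
Setting Mgh = (7/10)Mv² gives v = √(2gh/(1+k)) = √(2·9.8·2.6/1.4) ≈ 6.03 m/s.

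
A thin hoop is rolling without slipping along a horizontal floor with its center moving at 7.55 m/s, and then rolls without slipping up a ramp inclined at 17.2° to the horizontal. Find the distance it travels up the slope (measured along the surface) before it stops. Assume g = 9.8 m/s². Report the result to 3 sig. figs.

With I = MR², the ratio k = I/(MR²) is 1.
Pure rolling means v = ωR; then KE = ½Mv² + ½I(v/R)² = ½(1+k)Mv² = Mv².
Setting this equal to Mgh gives the vertical rise h = (1+k)v₀²/(2g) = 2×7.55²/(2×9.8) = 5.817 m.
Along the incline, d = h/sinθ = 5.817/sin17.2° ≈ 19.7 m.

d ≈ 19.7 m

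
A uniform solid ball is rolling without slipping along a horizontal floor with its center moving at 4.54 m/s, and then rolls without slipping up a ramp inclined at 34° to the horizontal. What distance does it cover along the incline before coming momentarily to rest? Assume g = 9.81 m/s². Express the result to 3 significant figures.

d ≈ 2.63 m

For this body I = (2/5)MR², i.e. k = I/(MR²) = 0.4.
Since it rolls without slipping, ω = v/R and KE = ½Mv² + ½Iω² = ½(1+k)Mv² = (7/10)Mv².
Setting this equal to Mgh gives the vertical rise h = (1+k)v₀²/(2g) = 1.4×4.54²/(2×9.81) = 1.471 m.
Along the incline, d = h/sinθ = 1.471/sin34° ≈ 2.63 m.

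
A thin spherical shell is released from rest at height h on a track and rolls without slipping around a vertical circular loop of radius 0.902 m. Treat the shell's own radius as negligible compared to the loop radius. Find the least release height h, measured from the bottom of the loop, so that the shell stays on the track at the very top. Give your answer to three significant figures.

h_min ≈ 2.56 m

With I = (2/3)MR², the ratio k = I/(MR²) is 2/3.
At the top of the loop, the minimum-contact condition is Mg = Mv_top²/r, so v_top² = gr.
With ω = v/R, the kinetic energy at speed v is ½(1+k)Mv² = (5/6)Mv².
Energy conservation from release (height h) to the top (height 2r): Mgh = Mg(2r) + (5/6)M·gr.
Thus h_min = 2r + (1+k)r/2 = r(2 + 1.667/2) = 0.902 × 2.833 ≈ 2.56 m.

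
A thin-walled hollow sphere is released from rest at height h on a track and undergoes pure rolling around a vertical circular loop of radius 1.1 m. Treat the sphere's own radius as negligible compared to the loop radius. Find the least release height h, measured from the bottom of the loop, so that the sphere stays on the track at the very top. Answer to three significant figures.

Here I = (2/3)MR², so the shape factor k = I/(MR²) = 2/3.
At the top of the loop, the minimum-contact condition is Mg = Mv_top²/r, so v_top² = gr.
With ω = v/R, the kinetic energy at speed v is ½(1+k)Mv² = (5/6)Mv².
Energy conservation from release (height h) to the top (height 2r): Mgh = Mg(2r) + (5/6)M·gr.
Thus h_min = 2r + (1+k)r/2 = r(2 + 1.667/2) = 1.1 × 2.833 ≈ 3.12 m.

h_min ≈ 3.12 m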